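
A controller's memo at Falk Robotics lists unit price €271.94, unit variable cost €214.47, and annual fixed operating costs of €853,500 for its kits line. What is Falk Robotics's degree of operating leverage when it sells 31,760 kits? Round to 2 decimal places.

1.88

At 31,760 units, contribution = 31,760 × €57.47 = €1,825,247.20.
Operating income = contribution − fixed costs = €1,825,247.20 − €853,500 = €971,747.20.
Degree of operating leverage = €1,825,247.20 / €971,747.20 = 1.8783.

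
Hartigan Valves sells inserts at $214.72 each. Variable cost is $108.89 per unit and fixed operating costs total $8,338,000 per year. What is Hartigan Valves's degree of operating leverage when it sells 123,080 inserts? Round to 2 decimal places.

2.78

Contribution at this volume is 123,080 × $105.83 = $13,025,556.40.
EBIT = $13,025,556.40 − $8,338,000 = $4,687,556.40.
DOL = contribution ÷ EBIT = $13,025,556.40 ÷ $4,687,556.40 = 2.7788.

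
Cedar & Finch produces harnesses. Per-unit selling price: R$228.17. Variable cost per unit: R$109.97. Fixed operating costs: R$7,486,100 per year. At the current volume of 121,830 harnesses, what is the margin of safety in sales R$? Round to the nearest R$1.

Each unit contributes R$228.17 − R$109.97 = R$118.20. Break-even units = R$7,486,100 ÷ R$118.20 = 63,334.18; break-even revenue = 63,334.18 × R$228.17 = R$14,450,959.70.
Current sales = 121,830 × R$228.17 = R$27,797,951.10.
Margin of safety = R$27,797,951.10 − R$14,450,959.70 = R$13,346,991.

R$13,346,991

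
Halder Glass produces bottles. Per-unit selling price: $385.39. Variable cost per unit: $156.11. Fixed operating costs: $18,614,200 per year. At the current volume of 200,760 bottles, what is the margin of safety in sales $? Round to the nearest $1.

Contribution margin per unit = $385.39 − $156.11 = $229.28. Break-even units = $18,614,200 ÷ $229.28 = 81,185.45; break-even revenue = 81,185.45 × $385.39 = $31,288,060.62.
Current sales = 200,760 × $385.39 = $77,370,896.40.
Margin of safety = $77,370,896.40 − $31,288,060.62 = $46,082,836.

$46,082,836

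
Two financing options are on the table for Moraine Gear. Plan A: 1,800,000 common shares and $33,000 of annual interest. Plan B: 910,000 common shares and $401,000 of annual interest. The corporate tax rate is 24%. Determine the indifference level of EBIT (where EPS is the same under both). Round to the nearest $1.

$777,270

Set EPS_A = EPS_B: (EBIT − $33,000)(1 − 0.24) ÷ 1,800,000 = (EBIT − $401,000)(1 − 0.24) ÷ 910,000.
The (1 − t) factor cancels: (EBIT − 33,000) × 910,000 = (EBIT − 401,000) × 1,800,000.
Solving, EBIT = (401,000·1,800,000 − 33,000·910,000) / (1,800,000 − 910,000) = 691,770,000,000 / 890,000 = 777,269.66.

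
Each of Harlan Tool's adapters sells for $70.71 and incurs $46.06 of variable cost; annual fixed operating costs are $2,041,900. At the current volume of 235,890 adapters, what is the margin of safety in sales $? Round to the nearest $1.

Contribution margin per unit = $70.71 − $46.06 = $24.65. Break-even units = $2,041,900 ÷ $24.65 = 82,835.70; break-even revenue = 82,835.70 × $70.71 = $5,857,312.33.
Actual sales revenue = 235,890 × $70.71 = $16,679,781.90.
Margin of safety = $16,679,781.90 − $5,857,312.33 = $10,822,470.

$10,822,470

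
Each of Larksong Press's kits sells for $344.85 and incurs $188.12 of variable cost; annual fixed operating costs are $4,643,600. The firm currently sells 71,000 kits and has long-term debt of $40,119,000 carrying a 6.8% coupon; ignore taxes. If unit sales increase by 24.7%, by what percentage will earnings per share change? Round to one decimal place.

+73.2%

Total contribution margin = 71,000 × $156.73 = $11,127,830.00.
EBIT = $11,127,830.00 − $4,643,600 = $6,484,230.00.
Interest = $2,728,092.00, so EBIT − I = $3,756,138.00.
DCL = total CM / (EBIT − I) = $11,127,830.00 / $3,756,138.00 = 2.9626.
EPS therefore changes by 2.9626 × (+24.7%) = +73.2%.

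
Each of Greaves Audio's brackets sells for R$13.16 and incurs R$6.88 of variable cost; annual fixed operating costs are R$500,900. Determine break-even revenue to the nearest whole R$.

R$1,049,657

Contribution margin per unit = R$13.16 − R$6.88 = R$6.28, a CM ratio of R$6.28 ÷ R$13.16 = 0.4772.
Break-even revenue = fixed costs × price ÷ CM = R$500,900 × R$13.16 ÷ R$6.28 = R$1,049,657.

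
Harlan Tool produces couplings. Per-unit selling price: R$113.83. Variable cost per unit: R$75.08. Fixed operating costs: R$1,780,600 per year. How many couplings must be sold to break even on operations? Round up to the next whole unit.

Unit CM = price − variable cost = R$113.83 − R$75.08 = R$38.75.
Units to break even: R$1,780,600 ÷ R$38.75 = 45,950.97, rounded up to 45,951.

45,951 couplings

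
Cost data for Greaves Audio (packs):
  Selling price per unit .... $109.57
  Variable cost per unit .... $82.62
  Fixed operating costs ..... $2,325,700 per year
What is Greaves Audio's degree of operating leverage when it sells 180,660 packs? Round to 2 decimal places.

Total contribution margin = 180,660 × $26.95 = $4,868,787.00.
EBIT = $4,868,787.00 − $2,325,700 = $2,543,087.00.
So DOL = total CM / EBIT = $4,868,787.00 / $2,543,087.00 = 1.9145.

1.91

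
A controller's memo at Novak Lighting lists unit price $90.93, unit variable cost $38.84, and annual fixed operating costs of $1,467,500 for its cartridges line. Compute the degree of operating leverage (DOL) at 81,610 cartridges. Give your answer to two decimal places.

At 81,610 units, contribution = 81,610 × $52.09 = $4,251,064.90.
Operating income = contribution − fixed costs = $4,251,064.90 − $1,467,500 = $2,783,564.90.
So DOL = total CM / EBIT = $4,251,064.90 / $2,783,564.90 = 1.5272.

1.53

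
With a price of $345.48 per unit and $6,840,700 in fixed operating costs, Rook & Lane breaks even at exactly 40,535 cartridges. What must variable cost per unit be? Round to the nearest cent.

$176.72

Contribution per unit must be FC / Q = $6,840,700 / 40,535 = $168.7603.
Variable cost per unit = $345.48 − $168.7603 = $176.72.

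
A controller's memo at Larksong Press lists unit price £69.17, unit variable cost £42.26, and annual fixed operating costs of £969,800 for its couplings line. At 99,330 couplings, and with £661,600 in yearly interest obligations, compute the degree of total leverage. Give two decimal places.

Contribution at this volume is 99,330 × £26.91 = £2,672,970.30.
Operating income = contribution − fixed costs = £2,672,970.30 − £969,800 = £1,703,170.30. Interest = £661,600.00.
DOL = £2,672,970.30 ÷ £1,703,170.30 = 1.5694; DFL = £1,703,170.30 ÷ £1,041,570.30 = 1.6352.
Combined leverage = 1.5694 × 1.6352 = 2.5663.

2.57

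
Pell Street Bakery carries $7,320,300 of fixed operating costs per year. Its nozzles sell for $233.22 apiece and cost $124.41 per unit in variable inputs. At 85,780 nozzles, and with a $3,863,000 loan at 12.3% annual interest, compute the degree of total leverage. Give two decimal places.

6.07

Total contribution margin = 85,780 × $108.81 = $9,333,721.80.
Operating income = contribution − fixed costs = $9,333,721.80 − $7,320,300 = $2,013,421.80. Interest = $475,149.00, so EBIT − I = $1,538,272.80.
DCL = contribution ÷ (EBIT − I) = $9,333,721.80 ÷ $1,538,272.80 = 6.0677.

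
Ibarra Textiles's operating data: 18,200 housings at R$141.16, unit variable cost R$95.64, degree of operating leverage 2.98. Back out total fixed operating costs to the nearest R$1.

R$550,456

At 18,200 units, contribution = 18,200 × R$45.52 = R$828,464.00.
DOL = contribution / EBIT, so EBIT = R$828,464.00 / 2.98 = R$278,008.05.
And FC = contribution − EBIT = R$828,464.00 − R$278,008.05 = R$550,456.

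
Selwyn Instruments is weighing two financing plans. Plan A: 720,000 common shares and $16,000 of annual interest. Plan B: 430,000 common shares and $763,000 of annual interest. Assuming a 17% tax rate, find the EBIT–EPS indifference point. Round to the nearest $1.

$1,870,621

Set EPS_A = EPS_B: (EBIT − $16,000)(1 − 0.17) ÷ 720,000 = (EBIT − $763,000)(1 − 0.17) ÷ 430,000.
The (1 − t) factor cancels: (EBIT − 16,000) × 430,000 = (EBIT − 763,000) × 720,000.
EBIT × (720,000 − 430,000) = 763,000 × 720,000 − 16,000 × 430,000 = 542,480,000,000, so EBIT = 542,480,000,000 ÷ 290,000 = 1,870,620.69.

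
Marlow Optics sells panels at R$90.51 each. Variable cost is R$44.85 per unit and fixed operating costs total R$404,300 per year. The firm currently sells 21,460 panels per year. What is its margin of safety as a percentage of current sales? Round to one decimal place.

58.7%

Each unit contributes R$90.51 − R$44.85 = R$45.66. Break-even units = R$404,300 ÷ R$45.66 = 8,854.58; break-even revenue = 8,854.58 × R$90.51 = R$801,427.79.
Current sales = 21,460 × R$90.51 = R$1,942,344.60.
Margin of safety = (R$1,942,344.60 − R$801,427.79) ÷ R$1,942,344.60 = 58.7%.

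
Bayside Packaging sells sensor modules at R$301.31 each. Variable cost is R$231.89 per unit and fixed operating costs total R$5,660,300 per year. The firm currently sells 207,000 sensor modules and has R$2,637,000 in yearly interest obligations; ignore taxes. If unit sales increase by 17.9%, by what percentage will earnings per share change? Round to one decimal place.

+42.4%

Total contribution margin = 207,000 × R$69.42 = R$14,369,940.00.
EBIT = R$14,369,940.00 − R$5,660,300 = R$8,709,640.00.
Interest = R$2,637,000.00, so EBIT − I = R$6,072,640.00.
DCL = total CM / (EBIT − I) = R$14,369,940.00 / R$6,072,640.00 = 2.3663.
%ΔEPS = DCL × %ΔSales = 2.3663 × +17.9% = +42.4%.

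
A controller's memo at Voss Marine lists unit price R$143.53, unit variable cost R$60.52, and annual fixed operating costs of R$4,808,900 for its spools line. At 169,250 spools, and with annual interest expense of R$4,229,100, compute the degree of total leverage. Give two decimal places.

At 169,250 units, contribution = 169,250 × R$83.01 = R$14,049,442.50.
Operating income = contribution − fixed costs = R$14,049,442.50 − R$4,808,900 = R$9,240,542.50. Interest = R$4,229,100.00.
DOL = R$14,049,442.50 ÷ R$9,240,542.50 = 1.5204; DFL = R$9,240,542.50 ÷ R$5,011,442.50 = 1.8439.
Combined leverage = 1.5204 × 1.8439 = 2.8035.

2.80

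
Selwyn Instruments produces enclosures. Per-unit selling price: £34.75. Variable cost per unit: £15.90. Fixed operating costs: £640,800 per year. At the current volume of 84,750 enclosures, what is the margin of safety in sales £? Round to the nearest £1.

Each unit contributes £34.75 − £15.90 = £18.85. Break-even units = £640,800 ÷ £18.85 = 33,994.69; break-even revenue = 33,994.69 × £34.75 = £1,181,315.65.
Actual sales revenue = 84,750 × £34.75 = £2,945,062.50.
Margin of safety = £2,945,062.50 − £1,181,315.65 = £1,763,747.

£1,763,747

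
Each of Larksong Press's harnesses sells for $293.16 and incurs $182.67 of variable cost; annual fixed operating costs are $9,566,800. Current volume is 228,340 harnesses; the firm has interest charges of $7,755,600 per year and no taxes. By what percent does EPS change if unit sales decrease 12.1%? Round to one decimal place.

Total contribution margin = 228,340 × $110.49 = $25,229,286.60.
Operating income = contribution − fixed costs = $25,229,286.60 − $9,566,800 = $15,662,486.60.
After interest of $7,755,600.00, pre-tax earnings = $7,906,886.60.
Degree of combined leverage = contribution ÷ (EBIT − I) = $25,229,286.60 ÷ $7,906,886.60 = 3.1908.
%ΔEPS = DCL × %ΔSales = 3.1908 × -12.1% = -38.6%.

-38.6%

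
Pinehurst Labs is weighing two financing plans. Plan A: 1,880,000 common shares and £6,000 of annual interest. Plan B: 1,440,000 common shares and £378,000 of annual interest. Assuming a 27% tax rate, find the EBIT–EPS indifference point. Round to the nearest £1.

£1,595,455

At indifference, (EBIT − 6,000)(1 − t)/1,880,000 = (EBIT − 378,000)(1 − t)/1,440,000.
The (1 − t) factor cancels: (EBIT − 6,000) × 1,440,000 = (EBIT − 378,000) × 1,880,000.
EBIT × (1,880,000 − 1,440,000) = 378,000 × 1,880,000 − 6,000 × 1,440,000 = 702,000,000,000, so EBIT = 702,000,000,000 ÷ 440,000 = 1,595,454.55.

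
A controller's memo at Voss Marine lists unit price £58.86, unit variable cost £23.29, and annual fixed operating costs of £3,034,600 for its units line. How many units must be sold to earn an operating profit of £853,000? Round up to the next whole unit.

109,295 units

Each unit contributes £58.86 − £23.29 = £35.57.
Need Q such that Q × £35.57 − £3,034,600 = £853,000, i.e. Q = £3,887,600 / £35.57 = 109,294.35 → 109,295.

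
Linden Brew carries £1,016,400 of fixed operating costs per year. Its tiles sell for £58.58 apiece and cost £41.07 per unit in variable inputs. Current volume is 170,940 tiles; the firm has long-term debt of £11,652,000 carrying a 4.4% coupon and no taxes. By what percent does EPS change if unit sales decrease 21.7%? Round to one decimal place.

Total contribution margin = 170,940 × £17.51 = £2,993,159.40.
Operating income = contribution − fixed costs = £2,993,159.40 − £1,016,400 = £1,976,759.40.
After interest of £512,688.00, pre-tax earnings = £1,464,071.40.
DCL = total CM / (EBIT − I) = £2,993,159.40 / £1,464,071.40 = 2.0444.
EPS therefore changes by 2.0444 × (-21.7%) = -44.4%.

-44.4%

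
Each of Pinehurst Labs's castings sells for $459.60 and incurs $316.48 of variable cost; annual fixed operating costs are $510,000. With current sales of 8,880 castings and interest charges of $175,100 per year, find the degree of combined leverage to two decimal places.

Contribution at this volume is 8,880 × $143.12 = $1,270,905.60.
Operating income = contribution − fixed costs = $1,270,905.60 − $510,000 = $760,905.60. Interest = $175,100.00, so EBIT − I = $585,805.60.
Degree of total leverage = total CM / (EBIT − interest) = $1,270,905.60 / $585,805.60 = 2.1695.

2.17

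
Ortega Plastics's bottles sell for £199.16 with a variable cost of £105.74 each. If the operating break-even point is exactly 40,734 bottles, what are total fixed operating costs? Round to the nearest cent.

Unit CM = price − variable cost = £199.16 − £105.74 = £93.42.
Fixed costs = break-even units × CM = 40,734 × £93.42 = £3,805,370.28.

£3,805,370.28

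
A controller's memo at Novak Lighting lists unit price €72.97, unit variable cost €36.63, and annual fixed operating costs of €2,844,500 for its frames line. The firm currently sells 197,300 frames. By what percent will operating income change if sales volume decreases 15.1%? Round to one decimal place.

-25.0%

At 197,300 units, contribution = 197,300 × €36.34 = €7,169,882.00.
Operating income = contribution − fixed costs = €7,169,882.00 − €2,844,500 = €4,325,382.00.
DOL = contribution ÷ EBIT = €7,169,882.00 ÷ €4,325,382.00 = 1.6576.
%ΔEBIT = DOL × %ΔSales = 1.6576 × -15.1% = -25.0%.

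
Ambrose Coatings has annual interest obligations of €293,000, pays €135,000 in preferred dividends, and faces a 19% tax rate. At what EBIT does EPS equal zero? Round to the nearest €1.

Grossing the preferred dividend up to pre-tax terms: €135,000 / (1 − 0.19) = €166,666.67.
EPS = 0 when EBIT covers interest plus the pre-tax preferred burden: €293,000 + €166,666.67 = €459,666.67.

€459,667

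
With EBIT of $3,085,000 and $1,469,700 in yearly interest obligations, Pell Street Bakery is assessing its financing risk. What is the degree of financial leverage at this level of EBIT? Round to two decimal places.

Annual interest charges come to $1,469,700.00.
DFL = EBIT ÷ (EBIT − I) = $3,085,000 ÷ ($3,085,000 − $1,469,700.00) = $3,085,000 ÷ $1,615,300.00 = 1.9099.

1.91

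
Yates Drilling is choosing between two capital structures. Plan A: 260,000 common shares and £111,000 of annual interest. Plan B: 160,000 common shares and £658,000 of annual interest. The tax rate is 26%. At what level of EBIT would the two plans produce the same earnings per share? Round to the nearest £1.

Set EPS_A = EPS_B: (EBIT − £111,000)(1 − 0.26) ÷ 260,000 = (EBIT − £658,000)(1 − 0.26) ÷ 160,000.
Cancelling (1 − t) and cross-multiplying: 160,000·(EBIT − 111,000) = 260,000·(EBIT − 658,000).
Solving, EBIT = (658,000·260,000 − 111,000·160,000) / (260,000 − 160,000) = 153,320,000,000 / 100,000 = 1,533,200.00.

£1,533,200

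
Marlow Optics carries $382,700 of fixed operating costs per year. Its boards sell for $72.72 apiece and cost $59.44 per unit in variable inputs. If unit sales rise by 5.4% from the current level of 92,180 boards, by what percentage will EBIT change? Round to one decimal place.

Total contribution margin = 92,180 × $13.28 = $1,224,150.40.
Operating income = contribution − fixed costs = $1,224,150.40 − $382,700 = $841,450.40.
Degree of operating leverage = $1,224,150.40 / $841,450.40 = 1.4548.
Operating income changes by 1.4548 × +5.4% = +7.9%.

+7.9%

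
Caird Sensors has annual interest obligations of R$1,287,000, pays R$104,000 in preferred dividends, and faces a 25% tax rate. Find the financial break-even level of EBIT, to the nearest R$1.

Preferred dividends are paid after tax, so their pre-tax equivalent is R$104,000 ÷ (1 − 0.25) = R$138,666.67.
Financial break-even EBIT = interest + D_p ÷ (1 − t) = R$1,287,000 + R$138,666.67 = R$1,425,666.67.

R$1,425,667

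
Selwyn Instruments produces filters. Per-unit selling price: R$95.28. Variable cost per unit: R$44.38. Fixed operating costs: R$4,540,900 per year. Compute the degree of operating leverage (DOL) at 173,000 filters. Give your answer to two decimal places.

Contribution at this volume is 173,000 × R$50.90 = R$8,805,700.00.
Subtracting fixed costs: EBIT = R$8,805,700.00 − R$4,540,900 = R$4,264,800.00.
DOL = contribution ÷ EBIT = R$8,805,700.00 ÷ R$4,264,800.00 = 2.0647.

2.06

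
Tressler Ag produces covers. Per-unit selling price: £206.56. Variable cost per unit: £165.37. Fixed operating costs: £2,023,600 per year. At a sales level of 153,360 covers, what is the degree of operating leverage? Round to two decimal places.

1.47

At 153,360 units, contribution = 153,360 × £41.19 = £6,316,898.40.
EBIT = £6,316,898.40 − £2,023,600 = £4,293,298.40.
So DOL = total CM / EBIT = £6,316,898.40 / £4,293,298.40 = 1.4713.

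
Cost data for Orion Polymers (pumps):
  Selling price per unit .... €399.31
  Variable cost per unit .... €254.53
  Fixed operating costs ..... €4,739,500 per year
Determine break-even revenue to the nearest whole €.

€13,071,762

CM per unit = €399.31 − €254.53 = €144.78; CM ratio = €144.78 / €399.31 = 0.3626.
Break-even sales = FC ÷ CM ratio = €4,739,500 × €399.31 / €144.78 = €13,071,762.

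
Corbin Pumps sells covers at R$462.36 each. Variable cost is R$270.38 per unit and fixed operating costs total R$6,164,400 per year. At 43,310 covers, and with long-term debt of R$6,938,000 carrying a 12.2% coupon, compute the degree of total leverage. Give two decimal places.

6.38

Total contribution margin = 43,310 × R$191.98 = R$8,314,653.80.
Subtracting fixed costs: EBIT = R$8,314,653.80 − R$6,164,400 = R$2,150,253.80. Interest = R$846,436.00, so EBIT − I = R$1,303,817.80.
Degree of total leverage = total CM / (EBIT − interest) = R$8,314,653.80 / R$1,303,817.80 = 6.3772.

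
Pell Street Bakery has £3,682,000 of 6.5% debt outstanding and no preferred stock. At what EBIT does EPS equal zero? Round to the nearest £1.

Annual interest = 6.5% × £3,682,000 = £239,330.00.
With no preferred dividends, EPS = 0 when EBIT exactly covers interest, so the financial break-even EBIT is £239,330.00.

£239,330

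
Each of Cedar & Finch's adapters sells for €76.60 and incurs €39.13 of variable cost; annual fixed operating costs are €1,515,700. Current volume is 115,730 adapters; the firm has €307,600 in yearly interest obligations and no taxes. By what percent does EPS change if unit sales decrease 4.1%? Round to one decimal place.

-7.1%

At 115,730 units, contribution = 115,730 × €37.47 = €4,336,403.10.
EBIT = €4,336,403.10 − €1,515,700 = €2,820,703.10.
After interest of €307,600.00, pre-tax earnings = €2,513,103.10.
DCL = total CM / (EBIT − I) = €4,336,403.10 / €2,513,103.10 = 1.7255.
%ΔEPS = DCL × %ΔSales = 1.7255 × -4.1% = -7.1%.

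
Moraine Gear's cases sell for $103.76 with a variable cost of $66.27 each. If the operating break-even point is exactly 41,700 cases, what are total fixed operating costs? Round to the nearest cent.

$1,563,333.00

Unit CM = price − variable cost = $103.76 − $66.27 = $37.49.
Fixed costs = break-even units × CM = 41,700 × $37.49 = $1,563,333.00.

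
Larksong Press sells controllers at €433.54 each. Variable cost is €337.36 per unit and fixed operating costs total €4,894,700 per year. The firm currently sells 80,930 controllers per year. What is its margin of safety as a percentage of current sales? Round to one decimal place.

Unit CM = price − variable cost = €433.54 − €337.36 = €96.18. Break-even units = €4,894,700 ÷ €96.18 = 50,891.04; break-even revenue = 50,891.04 × €433.54 = €22,063,300.46.
Actual sales revenue = 80,930 × €433.54 = €35,086,392.20.
Margin of safety = (€35,086,392.20 − €22,063,300.46) ÷ €35,086,392.20 = 37.1%.

37.1%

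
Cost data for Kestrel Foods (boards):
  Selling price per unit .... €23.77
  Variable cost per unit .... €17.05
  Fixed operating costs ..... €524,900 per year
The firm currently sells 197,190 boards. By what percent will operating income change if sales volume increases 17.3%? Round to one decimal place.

Total contribution margin = 197,190 × €6.72 = €1,325,116.80.
EBIT = €1,325,116.80 − €524,900 = €800,216.80.
DOL = contribution ÷ EBIT = €1,325,116.80 ÷ €800,216.80 = 1.6559.
Operating income changes by 1.6559 × +17.3% = +28.6%.

+28.6%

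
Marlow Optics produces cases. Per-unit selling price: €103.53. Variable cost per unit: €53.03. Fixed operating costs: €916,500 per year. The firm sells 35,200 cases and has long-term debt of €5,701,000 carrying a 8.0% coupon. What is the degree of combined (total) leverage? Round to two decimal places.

4.39

Total contribution margin = 35,200 × €50.50 = €1,777,600.00.
EBIT = €1,777,600.00 − €916,500 = €861,100.00. Interest = €456,080.00, so EBIT − I = €405,020.00.
DCL = contribution ÷ (EBIT − I) = €1,777,600.00 ÷ €405,020.00 = 4.3889.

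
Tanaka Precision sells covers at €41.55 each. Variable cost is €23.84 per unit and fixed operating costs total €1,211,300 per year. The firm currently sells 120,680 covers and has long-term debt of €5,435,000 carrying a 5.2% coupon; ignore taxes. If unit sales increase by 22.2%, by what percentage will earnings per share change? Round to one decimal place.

At 120,680 units, contribution = 120,680 × €17.71 = €2,137,242.80.
EBIT = €2,137,242.80 − €1,211,300 = €925,942.80.
Interest = €282,620.00, so EBIT − I = €643,322.80.
Degree of combined leverage = contribution ÷ (EBIT − I) = €2,137,242.80 ÷ €643,322.80 = 3.3222.
%ΔEPS = DCL × %ΔSales = 3.3222 × +22.2% = +73.8%.

+73.8%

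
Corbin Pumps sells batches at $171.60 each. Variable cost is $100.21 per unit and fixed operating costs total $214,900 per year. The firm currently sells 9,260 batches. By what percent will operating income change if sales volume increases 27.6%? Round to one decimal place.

+40.9%

Contribution at this volume is 9,260 × $71.39 = $661,071.40.
EBIT = $661,071.40 − $214,900 = $446,171.40.
Degree of operating leverage = $661,071.40 / $446,171.40 = 1.4817.
Operating income changes by 1.4817 × +27.6% = +40.9%.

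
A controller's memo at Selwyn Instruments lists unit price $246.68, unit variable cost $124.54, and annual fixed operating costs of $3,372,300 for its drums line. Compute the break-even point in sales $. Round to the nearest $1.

$6,810,864

Contribution margin per unit = $246.68 − $124.54 = $122.14, a CM ratio of $122.14 ÷ $246.68 = 0.4951.
Break-even sales = FC ÷ CM ratio = $3,372,300 × $246.68 / $122.14 = $6,810,864.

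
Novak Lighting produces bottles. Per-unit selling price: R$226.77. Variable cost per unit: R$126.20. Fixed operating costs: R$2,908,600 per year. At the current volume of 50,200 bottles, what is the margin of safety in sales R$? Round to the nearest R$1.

Unit CM = price − variable cost = R$226.77 − R$126.20 = R$100.57. Break-even units = R$2,908,600 ÷ R$100.57 = 28,921.15; break-even revenue = 28,921.15 × R$226.77 = R$6,558,449.06.
Current sales = 50,200 × R$226.77 = R$11,383,854.00.
Margin of safety = R$11,383,854.00 − R$6,558,449.06 = R$4,825,405.

R$4,825,405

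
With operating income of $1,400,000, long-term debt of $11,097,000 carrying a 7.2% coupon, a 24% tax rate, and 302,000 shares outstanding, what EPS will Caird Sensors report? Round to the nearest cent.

$1.51

Interest = $798,984.00, so EBT = $1,400,000 − $798,984.00 = $601,016.00.
After tax at 24%: net income = $601,016.00 × 0.76 = $456,772.16.
Per share: $456,772.16 / 302,000 shares = $1.51.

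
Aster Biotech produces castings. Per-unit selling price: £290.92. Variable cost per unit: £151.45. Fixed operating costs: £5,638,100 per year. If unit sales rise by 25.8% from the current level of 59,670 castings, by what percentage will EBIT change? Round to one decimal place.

Contribution at this volume is 59,670 × £139.47 = £8,322,174.90.
EBIT = £8,322,174.90 − £5,638,100 = £2,684,074.90.
Degree of operating leverage = £8,322,174.90 / £2,684,074.90 = 3.1006.
%ΔEBIT = DOL × %ΔSales = 3.1006 × +25.8% = +80.0%.

+80.0%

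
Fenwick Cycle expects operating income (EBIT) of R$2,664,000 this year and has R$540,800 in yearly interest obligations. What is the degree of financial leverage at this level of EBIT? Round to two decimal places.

Interest = R$540,800.00.
Degree of financial leverage = EBIT / (EBIT − interest) = R$2,664,000 / R$2,123,200.00 = 1.2547.

1.25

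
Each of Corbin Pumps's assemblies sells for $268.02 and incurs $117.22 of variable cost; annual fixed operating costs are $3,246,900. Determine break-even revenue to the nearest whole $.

$5,770,783

CM per unit = $268.02 − $117.22 = $150.80; CM ratio = $150.80 / $268.02 = 0.5626.
Break-even revenue = fixed costs × price ÷ CM = $3,246,900 × $268.02 ÷ $150.80 = $5,770,783.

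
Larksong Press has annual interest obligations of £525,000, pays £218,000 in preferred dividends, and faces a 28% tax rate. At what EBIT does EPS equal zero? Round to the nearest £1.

£827,778

Grossing the preferred dividend up to pre-tax terms: £218,000 / (1 − 0.28) = £302,777.78.
Financial break-even EBIT = interest + D_p ÷ (1 − t) = £525,000 + £302,777.78 = £827,777.78.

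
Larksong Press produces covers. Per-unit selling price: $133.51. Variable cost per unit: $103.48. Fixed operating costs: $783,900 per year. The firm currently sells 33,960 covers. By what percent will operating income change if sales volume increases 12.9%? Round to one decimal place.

Total contribution margin = 33,960 × $30.03 = $1,019,818.80.
Subtracting fixed costs: EBIT = $1,019,818.80 − $783,900 = $235,918.80.
So DOL = total CM / EBIT = $1,019,818.80 / $235,918.80 = 4.3228.
Operating income changes by 4.3228 × +12.9% = +55.8%.

+55.8%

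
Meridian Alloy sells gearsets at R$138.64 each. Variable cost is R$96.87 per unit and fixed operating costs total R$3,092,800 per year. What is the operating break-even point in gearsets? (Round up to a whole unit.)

Unit CM = price − variable cost = R$138.64 − R$96.87 = R$41.77.
Units to break even: R$3,092,800 ÷ R$41.77 = 74,043.57, rounded up to 74,044.

74,044 gearsets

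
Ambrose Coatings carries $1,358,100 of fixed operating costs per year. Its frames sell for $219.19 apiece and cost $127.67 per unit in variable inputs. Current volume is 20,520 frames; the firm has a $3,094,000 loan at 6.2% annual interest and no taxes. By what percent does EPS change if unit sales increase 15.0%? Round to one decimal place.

At 20,520 units, contribution = 20,520 × $91.52 = $1,877,990.40.
Operating income = contribution − fixed costs = $1,877,990.40 − $1,358,100 = $519,890.40.
After interest of $191,828.00, pre-tax earnings = $328,062.40.
DCL = total CM / (EBIT − I) = $1,877,990.40 / $328,062.40 = 5.7245.
%ΔEPS = DCL × %ΔSales = 5.7245 × +15.0% = +85.9%.

+85.9%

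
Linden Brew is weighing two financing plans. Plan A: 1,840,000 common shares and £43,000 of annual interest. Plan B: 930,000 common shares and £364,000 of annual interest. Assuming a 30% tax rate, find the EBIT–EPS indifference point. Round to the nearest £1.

£692,055

At indifference, (EBIT − 43,000)(1 − t)/1,840,000 = (EBIT − 364,000)(1 − t)/930,000.
Cancelling (1 − t) and cross-multiplying: 930,000·(EBIT − 43,000) = 1,840,000·(EBIT − 364,000).
Solving, EBIT = (364,000·1,840,000 − 43,000·930,000) / (1,840,000 − 930,000) = 629,770,000,000 / 910,000 = 692,054.95.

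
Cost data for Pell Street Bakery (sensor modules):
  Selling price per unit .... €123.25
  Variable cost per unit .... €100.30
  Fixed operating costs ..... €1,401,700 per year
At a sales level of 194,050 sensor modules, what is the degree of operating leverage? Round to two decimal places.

1.46

Contribution at this volume is 194,050 × €22.95 = €4,453,447.50.
Subtracting fixed costs: EBIT = €4,453,447.50 − €1,401,700 = €3,051,747.50.
So DOL = total CM / EBIT = €4,453,447.50 / €3,051,747.50 = 1.4593.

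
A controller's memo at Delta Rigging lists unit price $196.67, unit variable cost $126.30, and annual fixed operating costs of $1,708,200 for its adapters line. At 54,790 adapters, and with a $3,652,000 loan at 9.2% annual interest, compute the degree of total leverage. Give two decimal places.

2.13

At 54,790 units, contribution = 54,790 × $70.37 = $3,855,572.30.
Subtracting fixed costs: EBIT = $3,855,572.30 − $1,708,200 = $2,147,372.30. Interest = $335,984.00, so EBIT − I = $1,811,388.30.
Degree of total leverage = total CM / (EBIT − interest) = $3,855,572.30 / $1,811,388.30 = 2.1285.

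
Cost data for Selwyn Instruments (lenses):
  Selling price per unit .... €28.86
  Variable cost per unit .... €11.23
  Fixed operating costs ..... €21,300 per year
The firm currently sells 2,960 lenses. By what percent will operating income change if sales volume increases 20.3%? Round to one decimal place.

+34.3%

At 2,960 units, contribution = 2,960 × €17.63 = €52,184.80.
Subtracting fixed costs: EBIT = €52,184.80 − €21,300 = €30,884.80.
So DOL = total CM / EBIT = €52,184.80 / €30,884.80 = 1.6897.
Operating income changes by 1.6897 × +20.3% = +34.3%.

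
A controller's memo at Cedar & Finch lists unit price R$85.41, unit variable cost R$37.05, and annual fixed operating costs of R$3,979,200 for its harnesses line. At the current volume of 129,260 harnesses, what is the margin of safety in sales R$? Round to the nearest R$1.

Unit CM = price − variable cost = R$85.41 − R$37.05 = R$48.36. Break-even units = R$3,979,200 ÷ R$48.36 = 82,282.88; break-even revenue = 82,282.88 × R$85.41 = R$7,027,780.65.
Actual sales revenue = 129,260 × R$85.41 = R$11,040,096.60.
Margin of safety = R$11,040,096.60 − R$7,027,780.65 = R$4,012,316.

R$4,012,316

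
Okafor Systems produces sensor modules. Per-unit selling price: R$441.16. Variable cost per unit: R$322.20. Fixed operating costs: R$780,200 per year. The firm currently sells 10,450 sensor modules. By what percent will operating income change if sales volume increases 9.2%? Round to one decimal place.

Contribution at this volume is 10,450 × R$118.96 = R$1,243,132.00.
Subtracting fixed costs: EBIT = R$1,243,132.00 − R$780,200 = R$462,932.00.
DOL = contribution ÷ EBIT = R$1,243,132.00 ÷ R$462,932.00 = 2.6853.
So EBIT moves 2.6853 × (+9.2%) = +24.7%.

+24.7%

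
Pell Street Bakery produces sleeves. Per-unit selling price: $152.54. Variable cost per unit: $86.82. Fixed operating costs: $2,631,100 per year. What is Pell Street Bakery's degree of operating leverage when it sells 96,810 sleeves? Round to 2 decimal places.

1.71

Contribution at this volume is 96,810 × $65.72 = $6,362,353.20.
Operating income = contribution − fixed costs = $6,362,353.20 − $2,631,100 = $3,731,253.20.
So DOL = total CM / EBIT = $6,362,353.20 / $3,731,253.20 = 1.7052.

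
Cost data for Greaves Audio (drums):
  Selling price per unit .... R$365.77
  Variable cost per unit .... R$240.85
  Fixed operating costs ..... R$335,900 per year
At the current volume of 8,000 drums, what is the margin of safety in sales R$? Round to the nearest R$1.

R$1,942,633

Unit CM = price − variable cost = R$365.77 − R$240.85 = R$124.92. Break-even units = R$335,900 ÷ R$124.92 = 2,688.92; break-even revenue = 2,688.92 × R$365.77 = R$983,526.60.
Actual sales revenue = 8,000 × R$365.77 = R$2,926,160.00.
Margin of safety = R$2,926,160.00 − R$983,526.60 = R$1,942,633.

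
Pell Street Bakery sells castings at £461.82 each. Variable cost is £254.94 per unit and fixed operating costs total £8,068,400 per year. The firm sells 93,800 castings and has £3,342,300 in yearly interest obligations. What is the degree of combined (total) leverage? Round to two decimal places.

2.43

Total contribution margin = 93,800 × £206.88 = £19,405,344.00.
Operating income = contribution − fixed costs = £19,405,344.00 − £8,068,400 = £11,336,944.00. Interest = £3,342,300.00.
DOL = £19,405,344.00 ÷ £11,336,944.00 = 1.7117; DFL = £11,336,944.00 ÷ £7,994,644.00 = 1.4181.
Combined leverage = 1.7117 × 1.4181 = 2.4274.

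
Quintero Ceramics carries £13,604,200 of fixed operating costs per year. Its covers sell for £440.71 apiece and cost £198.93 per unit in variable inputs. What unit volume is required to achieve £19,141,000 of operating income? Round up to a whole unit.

Contribution margin per unit = £440.71 − £198.93 = £241.78.
Required volume = (fixed costs + target profit) ÷ CM = (£13,604,200 + £19,141,000) ÷ £241.78 = 135,433.87, so 135,434 covers.

135,434 covers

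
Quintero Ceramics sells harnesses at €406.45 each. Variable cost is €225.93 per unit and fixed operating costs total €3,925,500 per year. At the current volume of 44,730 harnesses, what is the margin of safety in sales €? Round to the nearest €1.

Each unit contributes €406.45 − €225.93 = €180.52. Break-even units = €3,925,500 ÷ €180.52 = 21,745.51; break-even revenue = 21,745.51 × €406.45 = €8,838,463.74.
Current sales = 44,730 × €406.45 = €18,180,508.50.
Margin of safety = €18,180,508.50 − €8,838,463.74 = €9,342,045.

€9,342,045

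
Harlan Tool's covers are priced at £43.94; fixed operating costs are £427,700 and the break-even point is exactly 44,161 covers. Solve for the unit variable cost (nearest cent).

Contribution per unit must be FC / Q = £427,700 / 44,161 = £9.6850.
Hence VC = price − CM = £43.94 − £9.6850 = £34.25.

£34.25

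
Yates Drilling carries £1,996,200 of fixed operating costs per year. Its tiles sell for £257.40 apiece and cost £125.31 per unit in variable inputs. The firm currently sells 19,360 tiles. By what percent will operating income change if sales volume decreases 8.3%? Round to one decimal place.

Contribution at this volume is 19,360 × £132.09 = £2,557,262.40.
Operating income = contribution − fixed costs = £2,557,262.40 − £1,996,200 = £561,062.40.
DOL = contribution ÷ EBIT = £2,557,262.40 ÷ £561,062.40 = 4.5579.
So EBIT moves 4.5579 × (-8.3%) = -37.8%.

-37.8%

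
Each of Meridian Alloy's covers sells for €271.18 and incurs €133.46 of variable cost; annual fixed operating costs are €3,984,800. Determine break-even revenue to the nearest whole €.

€7,846,341

CM per unit = €271.18 − €133.46 = €137.72; CM ratio = €137.72 / €271.18 = 0.5079.
Break-even sales = FC ÷ CM ratio = €3,984,800 × €271.18 / €137.72 = €7,846,341.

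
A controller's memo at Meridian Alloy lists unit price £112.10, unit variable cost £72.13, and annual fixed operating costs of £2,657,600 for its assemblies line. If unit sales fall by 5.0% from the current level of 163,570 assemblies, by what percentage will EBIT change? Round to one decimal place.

-8.4%

Total contribution margin = 163,570 × £39.97 = £6,537,892.90.
Subtracting fixed costs: EBIT = £6,537,892.90 − £2,657,600 = £3,880,292.90.
DOL = contribution ÷ EBIT = £6,537,892.90 ÷ £3,880,292.90 = 1.6849.
Operating income changes by 1.6849 × -5.0% = -8.4%.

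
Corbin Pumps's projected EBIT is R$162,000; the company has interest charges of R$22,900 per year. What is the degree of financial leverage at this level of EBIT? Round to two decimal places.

Annual interest charges come to R$22,900.00.
DFL = EBIT ÷ (EBIT − I) = R$162,000 ÷ (R$162,000 − R$22,900.00) = R$162,000 ÷ R$139,100.00 = 1.1646.

1.16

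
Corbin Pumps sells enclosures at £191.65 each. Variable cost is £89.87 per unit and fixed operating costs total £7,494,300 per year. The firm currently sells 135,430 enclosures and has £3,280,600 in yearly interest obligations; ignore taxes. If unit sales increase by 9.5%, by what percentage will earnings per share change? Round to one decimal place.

+43.5%

Total contribution margin = 135,430 × £101.78 = £13,784,065.40.
Subtracting fixed costs: EBIT = £13,784,065.40 − £7,494,300 = £6,289,765.40.
After interest of £3,280,600.00, pre-tax earnings = £3,009,165.40.
Degree of combined leverage = contribution ÷ (EBIT − I) = £13,784,065.40 ÷ £3,009,165.40 = 4.5807.
%ΔEPS = DCL × %ΔSales = 4.5807 × +9.5% = +43.5%.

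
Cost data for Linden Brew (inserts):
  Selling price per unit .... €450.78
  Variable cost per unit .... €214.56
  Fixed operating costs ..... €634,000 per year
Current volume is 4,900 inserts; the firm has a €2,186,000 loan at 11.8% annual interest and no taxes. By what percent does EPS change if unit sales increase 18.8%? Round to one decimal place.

+82.0%

Contribution at this volume is 4,900 × €236.22 = €1,157,478.00.
Subtracting fixed costs: EBIT = €1,157,478.00 − €634,000 = €523,478.00.
Interest = €257,948.00, so EBIT − I = €265,530.00.
DCL = total CM / (EBIT − I) = €1,157,478.00 / €265,530.00 = 4.3591.
%ΔEPS = DCL × %ΔSales = 4.3591 × +18.8% = +82.0%.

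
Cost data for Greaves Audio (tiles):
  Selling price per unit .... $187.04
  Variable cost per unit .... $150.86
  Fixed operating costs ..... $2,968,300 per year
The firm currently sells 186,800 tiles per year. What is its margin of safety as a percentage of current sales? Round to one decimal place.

Contribution margin per unit = $187.04 − $150.86 = $36.18. Break-even units = $2,968,300 ÷ $36.18 = 82,042.56; break-even revenue = 82,042.56 × $187.04 = $15,345,241.35.
Current sales = 186,800 × $187.04 = $34,939,072.00.
Margin of safety = ($34,939,072.00 − $15,345,241.35) ÷ $34,939,072.00 = 56.1%.

56.1%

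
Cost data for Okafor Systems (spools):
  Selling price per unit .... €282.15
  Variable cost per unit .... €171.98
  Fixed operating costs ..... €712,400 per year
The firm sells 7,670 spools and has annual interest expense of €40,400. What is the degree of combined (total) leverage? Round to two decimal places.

Contribution at this volume is 7,670 × €110.17 = €845,003.90.
Operating income = contribution − fixed costs = €845,003.90 − €712,400 = €132,603.90. Interest = €40,400.00.
DOL = €845,003.90 ÷ €132,603.90 = 6.3724; DFL = €132,603.90 ÷ €92,203.90 = 1.4382.
Combined leverage = 6.3724 × 1.4382 = 9.1648.

9.16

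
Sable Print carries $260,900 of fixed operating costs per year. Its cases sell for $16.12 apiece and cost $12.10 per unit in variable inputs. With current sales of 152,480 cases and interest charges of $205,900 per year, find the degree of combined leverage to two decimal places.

4.19

Contribution at this volume is 152,480 × $4.02 = $612,969.60.
Subtracting fixed costs: EBIT = $612,969.60 − $260,900 = $352,069.60. Interest = $205,900.00, so EBIT − I = $146,169.60.
Degree of total leverage = total CM / (EBIT − interest) = $612,969.60 / $146,169.60 = 4.1936.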